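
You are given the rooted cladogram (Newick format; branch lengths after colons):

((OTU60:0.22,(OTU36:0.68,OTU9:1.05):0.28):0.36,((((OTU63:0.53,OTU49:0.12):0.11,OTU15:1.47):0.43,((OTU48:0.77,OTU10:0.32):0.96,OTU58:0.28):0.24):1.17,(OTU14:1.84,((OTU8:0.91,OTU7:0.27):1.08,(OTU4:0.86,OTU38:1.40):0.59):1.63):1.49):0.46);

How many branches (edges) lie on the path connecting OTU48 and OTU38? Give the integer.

8

The MRCA of OTU48 and OTU38 is the node subtending ((((OTU63,OTU49),OTU15),((OTU48,OTU10),OTU58)),(OTU14,((OTU8,OTU7),(OTU4,OTU38)))).
From OTU48 up to that node: 4 branches. From OTU38 up to the same node: 4 branches. Total: 4 + 4 = 8.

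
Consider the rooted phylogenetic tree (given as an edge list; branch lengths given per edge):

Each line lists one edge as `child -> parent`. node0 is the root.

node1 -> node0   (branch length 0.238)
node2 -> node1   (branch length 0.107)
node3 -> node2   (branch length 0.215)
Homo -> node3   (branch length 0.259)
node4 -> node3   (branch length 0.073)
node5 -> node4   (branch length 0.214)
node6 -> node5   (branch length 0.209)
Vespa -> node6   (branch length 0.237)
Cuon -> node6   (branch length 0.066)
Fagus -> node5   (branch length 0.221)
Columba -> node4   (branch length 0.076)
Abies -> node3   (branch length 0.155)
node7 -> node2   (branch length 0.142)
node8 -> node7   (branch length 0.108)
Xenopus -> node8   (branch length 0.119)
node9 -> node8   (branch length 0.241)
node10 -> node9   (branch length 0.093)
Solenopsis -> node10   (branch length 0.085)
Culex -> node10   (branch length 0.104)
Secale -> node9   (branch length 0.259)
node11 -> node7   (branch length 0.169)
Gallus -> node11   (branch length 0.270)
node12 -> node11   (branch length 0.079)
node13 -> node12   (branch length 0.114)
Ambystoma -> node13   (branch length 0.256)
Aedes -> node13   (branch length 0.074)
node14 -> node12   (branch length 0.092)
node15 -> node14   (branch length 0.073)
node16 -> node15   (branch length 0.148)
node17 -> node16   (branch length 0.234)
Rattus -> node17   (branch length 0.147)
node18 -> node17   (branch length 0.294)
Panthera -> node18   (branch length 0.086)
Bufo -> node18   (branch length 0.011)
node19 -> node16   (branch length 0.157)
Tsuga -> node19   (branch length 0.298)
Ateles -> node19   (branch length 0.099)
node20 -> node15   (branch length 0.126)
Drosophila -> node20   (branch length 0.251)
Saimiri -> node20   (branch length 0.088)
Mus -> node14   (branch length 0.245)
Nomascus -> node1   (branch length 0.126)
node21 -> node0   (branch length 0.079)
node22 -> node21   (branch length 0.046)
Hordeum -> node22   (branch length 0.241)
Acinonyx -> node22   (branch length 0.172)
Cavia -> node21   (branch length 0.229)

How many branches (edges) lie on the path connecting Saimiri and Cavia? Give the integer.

11

The MRCA of Saimiri and Cavia is the root of the tree.
From Saimiri up to that node: 9 branches. From Cavia up to the same node: 2 branches. Total: 9 + 2 = 11.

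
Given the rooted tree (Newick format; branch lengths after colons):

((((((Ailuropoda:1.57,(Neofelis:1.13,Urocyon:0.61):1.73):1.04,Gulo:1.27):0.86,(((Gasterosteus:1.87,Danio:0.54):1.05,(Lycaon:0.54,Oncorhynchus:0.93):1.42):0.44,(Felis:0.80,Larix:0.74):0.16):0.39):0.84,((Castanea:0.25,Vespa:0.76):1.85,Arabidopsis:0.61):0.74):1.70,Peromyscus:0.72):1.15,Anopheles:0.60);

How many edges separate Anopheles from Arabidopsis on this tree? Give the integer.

5

The MRCA of Anopheles and Arabidopsis is the root of the tree.
From Anopheles up to that node: 1 branch. From Arabidopsis up to the same node: 4 branches. Total: 1 + 4 = 5.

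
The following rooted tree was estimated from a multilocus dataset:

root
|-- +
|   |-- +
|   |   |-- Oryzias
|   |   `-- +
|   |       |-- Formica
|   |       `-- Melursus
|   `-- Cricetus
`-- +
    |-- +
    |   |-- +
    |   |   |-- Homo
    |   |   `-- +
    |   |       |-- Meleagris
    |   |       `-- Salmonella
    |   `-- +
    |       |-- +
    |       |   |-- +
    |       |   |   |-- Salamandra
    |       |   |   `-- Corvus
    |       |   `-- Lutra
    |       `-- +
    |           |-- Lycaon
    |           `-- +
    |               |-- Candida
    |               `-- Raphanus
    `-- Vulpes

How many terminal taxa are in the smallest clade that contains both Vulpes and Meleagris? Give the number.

10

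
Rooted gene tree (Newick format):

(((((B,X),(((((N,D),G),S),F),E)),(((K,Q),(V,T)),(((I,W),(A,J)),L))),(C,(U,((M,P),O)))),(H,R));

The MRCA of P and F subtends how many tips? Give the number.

22

The MRCA of P and F is the node subtending ((((B,X),(((((N,D),G),S),F),E)),(((K,Q),(V,T)),(((I,W),(A,J)),L))),(C,(U,((M,P),O)))).
That clade contains 22 terminal taxa: A, B, C, D, E, F, G, I, J, K, L, M, N, O, P, Q, S, T, U, V, W, X.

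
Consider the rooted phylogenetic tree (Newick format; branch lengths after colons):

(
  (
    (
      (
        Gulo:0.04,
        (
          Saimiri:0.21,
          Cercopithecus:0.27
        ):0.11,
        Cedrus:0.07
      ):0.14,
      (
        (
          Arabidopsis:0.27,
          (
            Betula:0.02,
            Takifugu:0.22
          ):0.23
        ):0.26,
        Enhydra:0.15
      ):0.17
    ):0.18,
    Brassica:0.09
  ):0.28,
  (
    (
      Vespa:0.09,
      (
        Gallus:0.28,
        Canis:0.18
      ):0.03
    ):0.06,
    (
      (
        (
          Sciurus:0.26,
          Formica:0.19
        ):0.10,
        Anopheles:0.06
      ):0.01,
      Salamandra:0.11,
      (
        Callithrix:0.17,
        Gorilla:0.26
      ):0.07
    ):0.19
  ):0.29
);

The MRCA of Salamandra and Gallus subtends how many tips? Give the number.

9

The MRCA of Salamandra and Gallus is the node subtending ((Vespa,(Gallus,Canis)),(((Sciurus,Formica),Anopheles),Salamandra,(Callithrix,Gorilla))).
That clade contains 9 terminal taxa: Anopheles, Callithrix, Canis, Formica, Gallus, Gorilla, Salamandra, Sciurus, Vespa.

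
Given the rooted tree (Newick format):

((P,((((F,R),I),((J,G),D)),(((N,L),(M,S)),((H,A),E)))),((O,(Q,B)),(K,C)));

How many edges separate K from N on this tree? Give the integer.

9

The MRCA of K and N is the root of the tree.
From K up to that node: 3 branches. From N up to the same node: 6 branches. Total: 3 + 6 = 9.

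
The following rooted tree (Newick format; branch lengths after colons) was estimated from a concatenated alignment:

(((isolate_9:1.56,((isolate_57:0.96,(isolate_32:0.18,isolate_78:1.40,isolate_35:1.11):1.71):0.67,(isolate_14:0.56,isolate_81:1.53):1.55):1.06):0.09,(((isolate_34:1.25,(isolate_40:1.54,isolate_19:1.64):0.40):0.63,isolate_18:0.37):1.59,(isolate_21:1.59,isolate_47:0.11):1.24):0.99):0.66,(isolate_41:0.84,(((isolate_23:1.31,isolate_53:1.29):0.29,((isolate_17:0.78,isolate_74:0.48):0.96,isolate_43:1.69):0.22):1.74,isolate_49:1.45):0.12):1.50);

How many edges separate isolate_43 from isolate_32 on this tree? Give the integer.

11

The MRCA of isolate_43 and isolate_32 is the root of the tree.
From isolate_43 up to that node: 5 branches. From isolate_32 up to the same node: 6 branches. Total: 5 + 6 = 11.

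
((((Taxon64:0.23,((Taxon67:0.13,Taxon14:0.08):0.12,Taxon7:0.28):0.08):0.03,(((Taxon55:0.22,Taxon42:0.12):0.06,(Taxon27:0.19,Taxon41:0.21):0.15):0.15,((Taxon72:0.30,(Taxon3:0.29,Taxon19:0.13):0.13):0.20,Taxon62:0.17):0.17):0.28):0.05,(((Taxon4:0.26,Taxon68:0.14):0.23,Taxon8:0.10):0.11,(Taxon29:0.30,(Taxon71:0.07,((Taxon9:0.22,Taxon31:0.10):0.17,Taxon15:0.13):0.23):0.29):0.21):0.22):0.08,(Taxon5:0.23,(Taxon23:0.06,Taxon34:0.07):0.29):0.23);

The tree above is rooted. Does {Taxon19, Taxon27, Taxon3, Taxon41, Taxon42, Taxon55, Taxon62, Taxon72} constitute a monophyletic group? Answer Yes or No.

The most recent common ancestor of these taxa subtends (((Taxon55,Taxon42),(Taxon27,Taxon41)),((Taxon72,(Taxon3,Taxon19)),Taxon62)).
That clade has exactly 8 tips — every listed taxon and nothing else — so the group is monophyletic.

Yes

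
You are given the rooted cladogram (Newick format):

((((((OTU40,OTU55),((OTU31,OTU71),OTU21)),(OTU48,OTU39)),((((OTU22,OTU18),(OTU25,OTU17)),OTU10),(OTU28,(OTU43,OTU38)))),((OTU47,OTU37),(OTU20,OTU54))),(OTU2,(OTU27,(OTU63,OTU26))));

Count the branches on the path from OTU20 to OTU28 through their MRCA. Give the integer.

The MRCA of OTU20 and OTU28 is the node subtending (((((OTU40,OTU55),((OTU31,OTU71),OTU21)),(OTU48,OTU39)),((((OTU22,OTU18),(OTU25,OTU17)),OTU10),(OTU28,(OTU43,OTU38)))),((OTU47,OTU37),(OTU20,OTU54))).
From OTU20 up to that node: 3 branches. From OTU28 up to the same node: 4 branches. Total: 3 + 4 = 7.

7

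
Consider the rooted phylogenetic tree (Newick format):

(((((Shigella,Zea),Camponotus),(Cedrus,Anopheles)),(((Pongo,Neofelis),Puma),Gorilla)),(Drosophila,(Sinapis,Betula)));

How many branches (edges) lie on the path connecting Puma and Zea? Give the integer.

7

The MRCA of Puma and Zea is the node subtending ((((Shigella,Zea),Camponotus),(Cedrus,Anopheles)),(((Pongo,Neofelis),Puma),Gorilla)).
From Puma up to that node: 3 branches. From Zea up to the same node: 4 branches. Total: 3 + 4 = 7.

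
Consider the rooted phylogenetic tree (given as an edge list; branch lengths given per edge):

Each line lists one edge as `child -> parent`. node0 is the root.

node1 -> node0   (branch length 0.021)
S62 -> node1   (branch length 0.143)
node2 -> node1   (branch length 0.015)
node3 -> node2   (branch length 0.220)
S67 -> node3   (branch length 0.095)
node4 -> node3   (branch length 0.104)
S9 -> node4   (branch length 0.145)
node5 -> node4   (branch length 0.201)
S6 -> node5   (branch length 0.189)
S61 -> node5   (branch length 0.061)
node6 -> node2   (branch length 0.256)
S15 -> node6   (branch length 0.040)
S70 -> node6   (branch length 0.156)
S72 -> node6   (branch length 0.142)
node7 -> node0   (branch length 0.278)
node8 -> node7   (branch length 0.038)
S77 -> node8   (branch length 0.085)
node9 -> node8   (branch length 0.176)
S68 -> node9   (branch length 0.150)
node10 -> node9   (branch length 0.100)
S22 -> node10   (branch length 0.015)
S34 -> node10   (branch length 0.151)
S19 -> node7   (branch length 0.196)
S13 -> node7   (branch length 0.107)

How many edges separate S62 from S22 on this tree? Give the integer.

7

The MRCA of S62 and S22 is the root of the tree.
From S62 up to that node: 2 branches. From S22 up to the same node: 5 branches. Total: 2 + 5 = 7.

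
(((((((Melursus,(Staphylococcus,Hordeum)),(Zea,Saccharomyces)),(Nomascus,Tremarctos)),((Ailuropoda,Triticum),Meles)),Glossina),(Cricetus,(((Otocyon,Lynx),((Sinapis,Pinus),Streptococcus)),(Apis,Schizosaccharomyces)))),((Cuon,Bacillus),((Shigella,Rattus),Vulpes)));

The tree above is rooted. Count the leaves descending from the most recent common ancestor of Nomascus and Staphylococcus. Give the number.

The MRCA of Nomascus and Staphylococcus is the node subtending (((Melursus,(Staphylococcus,Hordeum)),(Zea,Saccharomyces)),(Nomascus,Tremarctos)).
That clade contains 7 terminal taxa: Hordeum, Melursus, Nomascus, Saccharomyces, Staphylococcus, Tremarctos, Zea.

7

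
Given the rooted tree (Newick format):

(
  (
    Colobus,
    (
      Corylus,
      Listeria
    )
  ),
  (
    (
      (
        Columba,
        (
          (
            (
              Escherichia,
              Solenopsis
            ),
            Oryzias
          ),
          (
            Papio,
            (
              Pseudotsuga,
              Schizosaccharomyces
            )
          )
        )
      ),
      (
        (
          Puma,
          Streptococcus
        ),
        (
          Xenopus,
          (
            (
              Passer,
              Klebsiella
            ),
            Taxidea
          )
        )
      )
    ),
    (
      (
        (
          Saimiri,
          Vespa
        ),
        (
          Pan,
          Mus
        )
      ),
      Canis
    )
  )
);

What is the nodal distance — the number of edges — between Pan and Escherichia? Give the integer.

10

The MRCA of Pan and Escherichia is the node subtending (((Columba,(((Escherichia,Solenopsis),Oryzias),(Papio,(Pseudotsuga,Schizosaccharomyces)))),((Puma,Streptococcus),(Xenopus,((Passer,Klebsiella),Taxidea)))),(((Saimiri,Vespa),(Pan,Mus)),Canis)).
From Pan up to that node: 4 branches. From Escherichia up to the same node: 6 branches. Total: 4 + 6 = 10.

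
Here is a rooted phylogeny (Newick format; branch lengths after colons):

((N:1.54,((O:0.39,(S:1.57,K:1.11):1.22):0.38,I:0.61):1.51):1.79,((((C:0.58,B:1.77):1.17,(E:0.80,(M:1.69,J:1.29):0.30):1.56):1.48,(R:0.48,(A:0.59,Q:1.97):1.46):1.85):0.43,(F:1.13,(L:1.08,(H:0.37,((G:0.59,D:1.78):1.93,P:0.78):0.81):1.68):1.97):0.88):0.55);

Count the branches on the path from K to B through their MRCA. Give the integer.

10

The MRCA of K and B is the root of the tree.
From K up to that node: 5 branches. From B up to the same node: 5 branches. Total: 5 + 5 = 10.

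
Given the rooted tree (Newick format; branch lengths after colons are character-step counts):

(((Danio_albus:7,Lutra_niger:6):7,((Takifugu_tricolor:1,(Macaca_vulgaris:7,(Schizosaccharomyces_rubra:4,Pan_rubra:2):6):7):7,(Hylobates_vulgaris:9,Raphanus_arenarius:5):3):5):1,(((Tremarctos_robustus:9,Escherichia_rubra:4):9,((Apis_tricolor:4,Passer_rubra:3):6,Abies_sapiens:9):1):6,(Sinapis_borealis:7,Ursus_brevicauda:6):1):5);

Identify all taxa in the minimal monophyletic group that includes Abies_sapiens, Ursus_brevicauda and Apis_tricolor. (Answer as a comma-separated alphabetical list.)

Abies_sapiens, Apis_tricolor, Escherichia_rubra, Passer_rubra, Sinapis_borealis, Tremarctos_robustus, Ursus_brevicauda

Tracing Abies_sapiens: it sits inside ((Apis_tricolor,Passer_rubra),Abies_sapiens).
Tracing Ursus_brevicauda: it sits inside (Sinapis_borealis,Ursus_brevicauda).
Tracing Apis_tricolor: it sits inside (Apis_tricolor,Passer_rubra).
The smallest clade enclosing all 3 is (((Tremarctos_robustus,Escherichia_rubra),((Apis_tricolor,Passer_rubra),Abies_sapiens)),(Sinapis_borealis,Ursus_brevicauda)); the answer is its 7 terminal taxa in alphabetical order.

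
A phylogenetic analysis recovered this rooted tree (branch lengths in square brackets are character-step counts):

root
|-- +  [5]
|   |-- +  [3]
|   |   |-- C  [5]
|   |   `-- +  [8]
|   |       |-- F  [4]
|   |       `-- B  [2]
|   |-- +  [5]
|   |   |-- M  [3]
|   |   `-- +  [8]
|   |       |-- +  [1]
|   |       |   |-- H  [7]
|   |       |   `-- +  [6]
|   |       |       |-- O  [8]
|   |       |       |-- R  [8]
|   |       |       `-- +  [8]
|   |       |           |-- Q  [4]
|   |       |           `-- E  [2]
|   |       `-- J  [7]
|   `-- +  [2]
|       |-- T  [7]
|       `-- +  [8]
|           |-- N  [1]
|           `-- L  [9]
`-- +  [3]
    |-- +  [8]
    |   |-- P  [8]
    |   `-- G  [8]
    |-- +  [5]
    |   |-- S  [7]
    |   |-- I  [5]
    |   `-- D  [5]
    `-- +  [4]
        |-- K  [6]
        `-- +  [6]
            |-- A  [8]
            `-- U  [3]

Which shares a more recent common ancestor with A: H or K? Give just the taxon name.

K

The MRCA of A and K subtends (K,(A,U)) (3 taxa).
The MRCA of A and H is the root, subtending the entire tree (21 taxa).
The first is nested inside the second, so A shares a more recent common ancestor with K.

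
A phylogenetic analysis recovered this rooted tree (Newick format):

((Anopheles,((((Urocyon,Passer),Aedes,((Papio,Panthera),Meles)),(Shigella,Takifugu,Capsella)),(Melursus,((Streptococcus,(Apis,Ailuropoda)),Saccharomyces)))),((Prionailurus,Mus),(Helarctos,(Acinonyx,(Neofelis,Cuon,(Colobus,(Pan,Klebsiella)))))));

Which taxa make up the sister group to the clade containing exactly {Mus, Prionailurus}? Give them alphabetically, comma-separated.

The clade containing exactly {Mus, Prionailurus} attaches to the tree at the node subtending ((Prionailurus,Mus),(Helarctos,(Acinonyx,(Neofelis,Cuon,(Colobus,(Pan,Klebsiella)))))).
The other lineage descending from that same node — the sister group — is (Helarctos,(Acinonyx,(Neofelis,Cuon,(Colobus,(Pan,Klebsiella))))); its 7 tips in alphabetical order are the answer.

Acinonyx, Colobus, Cuon, Helarctos, Klebsiella, Neofelis, Pan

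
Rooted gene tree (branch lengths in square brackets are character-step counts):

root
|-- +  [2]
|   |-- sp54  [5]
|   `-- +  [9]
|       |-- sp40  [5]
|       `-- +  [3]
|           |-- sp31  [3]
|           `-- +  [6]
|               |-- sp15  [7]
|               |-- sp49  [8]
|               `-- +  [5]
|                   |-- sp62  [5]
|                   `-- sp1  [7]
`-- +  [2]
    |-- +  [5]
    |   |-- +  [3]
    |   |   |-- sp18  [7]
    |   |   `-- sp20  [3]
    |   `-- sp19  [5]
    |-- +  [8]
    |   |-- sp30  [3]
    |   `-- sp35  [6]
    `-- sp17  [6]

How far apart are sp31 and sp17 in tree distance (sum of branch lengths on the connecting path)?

The path runs sp31 → … → MRCA → … → sp17; the MRCA is the root of the tree.
Branch lengths along that path: 3 + 3 + 9 + 2 + 2 + 6 = 25.

25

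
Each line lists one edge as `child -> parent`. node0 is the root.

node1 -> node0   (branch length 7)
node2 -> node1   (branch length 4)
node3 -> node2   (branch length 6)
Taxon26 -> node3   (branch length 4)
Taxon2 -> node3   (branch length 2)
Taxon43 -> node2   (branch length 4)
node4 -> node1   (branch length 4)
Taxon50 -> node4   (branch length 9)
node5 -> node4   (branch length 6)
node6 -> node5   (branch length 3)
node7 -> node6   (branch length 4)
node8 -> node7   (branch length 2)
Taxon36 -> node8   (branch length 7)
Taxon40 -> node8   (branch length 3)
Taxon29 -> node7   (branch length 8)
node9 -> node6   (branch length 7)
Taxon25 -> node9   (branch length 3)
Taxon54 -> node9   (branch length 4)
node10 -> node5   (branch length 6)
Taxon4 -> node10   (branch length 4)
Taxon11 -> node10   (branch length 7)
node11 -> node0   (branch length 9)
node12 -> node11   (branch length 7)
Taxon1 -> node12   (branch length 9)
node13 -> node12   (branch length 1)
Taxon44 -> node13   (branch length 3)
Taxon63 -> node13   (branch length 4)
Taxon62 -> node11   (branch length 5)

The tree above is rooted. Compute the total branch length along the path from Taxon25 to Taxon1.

The path runs Taxon25 → … → MRCA → … → Taxon1; the MRCA is the root of the tree.
Branch lengths along that path: 3 + 7 + 3 + 6 + 4 + 7 + 9 + 7 + 9 = 55.

55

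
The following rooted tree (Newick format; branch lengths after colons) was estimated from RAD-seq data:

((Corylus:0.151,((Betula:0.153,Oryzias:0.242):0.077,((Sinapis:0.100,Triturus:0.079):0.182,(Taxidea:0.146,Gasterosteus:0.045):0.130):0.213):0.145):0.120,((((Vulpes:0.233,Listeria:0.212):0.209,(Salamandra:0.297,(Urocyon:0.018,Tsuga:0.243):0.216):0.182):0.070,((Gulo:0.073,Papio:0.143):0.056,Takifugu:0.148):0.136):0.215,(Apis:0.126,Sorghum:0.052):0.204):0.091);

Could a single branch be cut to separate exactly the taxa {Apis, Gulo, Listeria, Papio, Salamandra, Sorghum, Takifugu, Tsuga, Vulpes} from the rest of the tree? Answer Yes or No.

No

The MRCA of the listed taxa subtends ((((Vulpes,Listeria),(Salamandra,(Urocyon,Tsuga))),((Gulo,Papio),Takifugu)),(Apis,Sorghum)).
That clade also contains Urocyon, which is not in the proposed group, so the group is not monophyletic.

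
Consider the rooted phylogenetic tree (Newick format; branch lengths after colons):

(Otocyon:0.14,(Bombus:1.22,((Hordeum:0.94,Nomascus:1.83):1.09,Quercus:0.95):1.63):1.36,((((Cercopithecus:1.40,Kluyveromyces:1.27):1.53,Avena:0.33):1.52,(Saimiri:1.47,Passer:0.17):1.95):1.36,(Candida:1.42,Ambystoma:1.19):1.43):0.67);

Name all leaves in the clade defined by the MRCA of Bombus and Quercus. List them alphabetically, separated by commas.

Tracing Bombus: it sits inside (Bombus,((Hordeum,Nomascus),Quercus)).
Tracing Quercus: it sits inside ((Hordeum,Nomascus),Quercus).
The smallest clade enclosing both is (Bombus,((Hordeum,Nomascus),Quercus)); the answer is its 4 terminal taxa in alphabetical order.

Bombus, Hordeum, Nomascus, Quercus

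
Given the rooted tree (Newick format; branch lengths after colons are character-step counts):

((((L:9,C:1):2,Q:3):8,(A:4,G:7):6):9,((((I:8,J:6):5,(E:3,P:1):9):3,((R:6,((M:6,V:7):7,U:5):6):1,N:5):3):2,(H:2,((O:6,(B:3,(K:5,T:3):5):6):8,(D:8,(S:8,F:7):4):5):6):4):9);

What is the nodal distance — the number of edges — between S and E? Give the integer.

9

The MRCA of S and E is the node subtending ((((I,J),(E,P)),((R,((M,V),U)),N)),(H,((O,(B,(K,T))),(D,(S,F))))).
From S up to that node: 5 branches. From E up to the same node: 4 branches. Total: 5 + 4 = 9.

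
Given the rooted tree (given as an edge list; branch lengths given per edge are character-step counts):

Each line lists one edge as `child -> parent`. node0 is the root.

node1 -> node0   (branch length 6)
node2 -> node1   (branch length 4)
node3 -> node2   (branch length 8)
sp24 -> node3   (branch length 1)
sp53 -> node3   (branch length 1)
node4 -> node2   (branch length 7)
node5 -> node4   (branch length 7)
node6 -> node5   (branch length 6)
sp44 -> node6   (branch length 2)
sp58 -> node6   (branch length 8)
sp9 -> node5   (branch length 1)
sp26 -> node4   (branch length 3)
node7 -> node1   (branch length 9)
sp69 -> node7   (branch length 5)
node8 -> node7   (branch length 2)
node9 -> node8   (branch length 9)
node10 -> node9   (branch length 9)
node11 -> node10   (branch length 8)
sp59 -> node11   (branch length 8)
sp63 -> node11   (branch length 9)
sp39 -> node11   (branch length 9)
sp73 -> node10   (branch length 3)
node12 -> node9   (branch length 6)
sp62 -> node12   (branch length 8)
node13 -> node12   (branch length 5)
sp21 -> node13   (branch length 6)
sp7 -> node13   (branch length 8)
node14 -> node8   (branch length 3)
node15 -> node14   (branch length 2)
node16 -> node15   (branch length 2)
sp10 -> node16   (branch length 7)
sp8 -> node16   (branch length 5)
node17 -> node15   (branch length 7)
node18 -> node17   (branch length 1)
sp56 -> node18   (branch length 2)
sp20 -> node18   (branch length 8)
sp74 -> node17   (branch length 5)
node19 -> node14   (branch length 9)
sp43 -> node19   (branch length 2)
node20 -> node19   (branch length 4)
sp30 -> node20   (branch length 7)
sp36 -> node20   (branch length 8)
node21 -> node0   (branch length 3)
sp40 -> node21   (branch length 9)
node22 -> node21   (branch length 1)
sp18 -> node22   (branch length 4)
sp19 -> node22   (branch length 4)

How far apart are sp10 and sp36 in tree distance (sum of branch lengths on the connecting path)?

32

The path runs sp10 → … → MRCA → … → sp36; the MRCA is the node subtending (((sp10,sp8),((sp56,sp20),sp74)),(sp43,(sp30,sp36))).
Branch lengths along that path: 7 + 2 + 2 + 9 + 4 + 8 = 32.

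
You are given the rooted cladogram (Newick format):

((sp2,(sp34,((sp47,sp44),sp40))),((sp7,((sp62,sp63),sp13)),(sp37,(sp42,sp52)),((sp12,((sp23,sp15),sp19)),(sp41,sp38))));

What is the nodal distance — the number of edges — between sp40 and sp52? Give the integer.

The MRCA of sp40 and sp52 is the root of the tree.
From sp40 up to that node: 4 branches. From sp52 up to the same node: 4 branches. Total: 4 + 4 = 8.

8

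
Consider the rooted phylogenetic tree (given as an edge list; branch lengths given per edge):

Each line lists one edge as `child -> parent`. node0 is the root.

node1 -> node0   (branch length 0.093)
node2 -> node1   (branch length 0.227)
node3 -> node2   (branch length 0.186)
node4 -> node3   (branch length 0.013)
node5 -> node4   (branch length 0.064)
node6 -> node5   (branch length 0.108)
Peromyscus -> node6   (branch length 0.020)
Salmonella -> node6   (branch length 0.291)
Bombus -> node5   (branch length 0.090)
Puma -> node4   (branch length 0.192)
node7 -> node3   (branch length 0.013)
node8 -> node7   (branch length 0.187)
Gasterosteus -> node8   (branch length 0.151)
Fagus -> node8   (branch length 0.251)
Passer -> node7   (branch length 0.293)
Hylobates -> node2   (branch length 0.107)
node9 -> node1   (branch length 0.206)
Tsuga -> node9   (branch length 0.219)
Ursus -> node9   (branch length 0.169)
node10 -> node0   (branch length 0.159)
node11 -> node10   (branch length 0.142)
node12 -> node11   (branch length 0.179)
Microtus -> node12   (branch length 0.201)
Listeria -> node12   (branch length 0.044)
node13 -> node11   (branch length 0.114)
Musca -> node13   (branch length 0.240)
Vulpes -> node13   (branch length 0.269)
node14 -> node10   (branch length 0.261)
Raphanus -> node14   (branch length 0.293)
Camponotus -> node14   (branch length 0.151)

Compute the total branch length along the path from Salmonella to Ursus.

The path runs Salmonella → … → MRCA → … → Ursus; the MRCA is the node subtending ((((((Peromyscus,Salmonella),Bombus),Puma),((Gasterosteus,Fagus),Passer)),Hylobates),(Tsuga,Ursus)).
Branch lengths along that path: 0.291 + 0.108 + 0.064 + 0.013 + 0.186 + 0.227 + 0.206 + 0.169 = 1.264.

1.264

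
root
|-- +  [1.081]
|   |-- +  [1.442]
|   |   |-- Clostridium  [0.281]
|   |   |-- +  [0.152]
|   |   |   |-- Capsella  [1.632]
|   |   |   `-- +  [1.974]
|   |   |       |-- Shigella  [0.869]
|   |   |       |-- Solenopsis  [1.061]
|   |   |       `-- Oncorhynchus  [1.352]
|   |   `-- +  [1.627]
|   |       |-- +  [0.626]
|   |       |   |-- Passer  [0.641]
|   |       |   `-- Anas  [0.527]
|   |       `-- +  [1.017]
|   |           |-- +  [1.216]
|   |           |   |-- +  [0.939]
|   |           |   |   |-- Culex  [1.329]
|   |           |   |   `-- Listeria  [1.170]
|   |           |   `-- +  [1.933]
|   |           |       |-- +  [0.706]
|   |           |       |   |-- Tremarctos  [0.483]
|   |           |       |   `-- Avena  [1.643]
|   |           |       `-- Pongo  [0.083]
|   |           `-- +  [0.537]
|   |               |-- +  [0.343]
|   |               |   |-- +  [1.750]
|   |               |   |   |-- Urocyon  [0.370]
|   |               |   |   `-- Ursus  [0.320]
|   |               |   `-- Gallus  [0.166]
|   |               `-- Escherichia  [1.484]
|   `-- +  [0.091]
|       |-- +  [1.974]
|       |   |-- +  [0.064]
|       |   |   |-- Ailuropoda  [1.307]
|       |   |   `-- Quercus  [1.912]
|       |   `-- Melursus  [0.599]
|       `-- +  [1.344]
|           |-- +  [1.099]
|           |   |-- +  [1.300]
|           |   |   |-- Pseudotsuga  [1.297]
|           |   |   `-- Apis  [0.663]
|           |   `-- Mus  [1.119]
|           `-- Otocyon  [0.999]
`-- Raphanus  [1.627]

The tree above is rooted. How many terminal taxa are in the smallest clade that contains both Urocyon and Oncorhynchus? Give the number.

16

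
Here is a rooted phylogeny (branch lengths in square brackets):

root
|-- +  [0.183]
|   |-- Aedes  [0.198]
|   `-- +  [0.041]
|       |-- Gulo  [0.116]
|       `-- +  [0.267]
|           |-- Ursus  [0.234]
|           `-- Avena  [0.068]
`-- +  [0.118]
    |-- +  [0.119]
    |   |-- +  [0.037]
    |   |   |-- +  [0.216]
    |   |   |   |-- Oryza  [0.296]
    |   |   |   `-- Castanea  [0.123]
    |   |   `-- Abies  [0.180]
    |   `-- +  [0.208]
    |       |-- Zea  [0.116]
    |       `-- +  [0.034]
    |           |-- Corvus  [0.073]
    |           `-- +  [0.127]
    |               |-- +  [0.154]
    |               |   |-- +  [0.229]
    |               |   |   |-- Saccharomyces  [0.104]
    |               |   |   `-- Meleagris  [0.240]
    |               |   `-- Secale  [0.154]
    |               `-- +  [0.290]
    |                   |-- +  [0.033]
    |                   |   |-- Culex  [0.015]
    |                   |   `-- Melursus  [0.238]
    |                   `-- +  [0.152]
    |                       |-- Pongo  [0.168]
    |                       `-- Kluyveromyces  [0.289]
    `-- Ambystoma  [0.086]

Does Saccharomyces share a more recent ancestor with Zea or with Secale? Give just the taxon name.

The MRCA of Saccharomyces and Secale subtends ((Saccharomyces,Meleagris),Secale) (3 taxa).
The MRCA of Saccharomyces and Zea subtends (Zea,(Corvus,(((Saccharomyces,Meleagris),Secale),((Culex,Melursus),(Pongo,Kluyveromyces))))) (9 taxa).
The first is nested inside the second, so Saccharomyces shares a more recent common ancestor with Secale.

Secale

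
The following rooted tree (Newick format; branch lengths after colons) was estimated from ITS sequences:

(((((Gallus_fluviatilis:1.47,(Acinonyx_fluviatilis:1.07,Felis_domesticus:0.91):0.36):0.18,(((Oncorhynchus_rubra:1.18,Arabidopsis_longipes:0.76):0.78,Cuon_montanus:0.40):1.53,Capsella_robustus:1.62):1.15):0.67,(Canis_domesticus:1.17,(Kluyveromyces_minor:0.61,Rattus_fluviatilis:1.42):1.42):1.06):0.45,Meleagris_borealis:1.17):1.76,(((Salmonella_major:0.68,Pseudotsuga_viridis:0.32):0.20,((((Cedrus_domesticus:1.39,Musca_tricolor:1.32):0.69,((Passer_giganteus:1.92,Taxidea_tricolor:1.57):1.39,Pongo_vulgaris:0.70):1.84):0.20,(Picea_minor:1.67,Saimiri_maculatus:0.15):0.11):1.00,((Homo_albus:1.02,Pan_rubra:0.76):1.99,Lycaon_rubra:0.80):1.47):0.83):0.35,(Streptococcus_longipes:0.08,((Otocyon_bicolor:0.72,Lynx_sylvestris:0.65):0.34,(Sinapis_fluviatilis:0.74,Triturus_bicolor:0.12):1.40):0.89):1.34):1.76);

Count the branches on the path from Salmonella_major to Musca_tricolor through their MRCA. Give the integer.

7

The MRCA of Salmonella_major and Musca_tricolor is the node subtending ((Salmonella_major,Pseudotsuga_viridis),((((Cedrus_domesticus,Musca_tricolor),((Passer_giganteus,Taxidea_tricolor),Pongo_vulgaris)),(Picea_minor,Saimiri_maculatus)),((Homo_albus,Pan_rubra),Lycaon_rubra))).
From Salmonella_major up to that node: 2 branches. From Musca_tricolor up to the same node: 5 branches. Total: 2 + 5 = 7.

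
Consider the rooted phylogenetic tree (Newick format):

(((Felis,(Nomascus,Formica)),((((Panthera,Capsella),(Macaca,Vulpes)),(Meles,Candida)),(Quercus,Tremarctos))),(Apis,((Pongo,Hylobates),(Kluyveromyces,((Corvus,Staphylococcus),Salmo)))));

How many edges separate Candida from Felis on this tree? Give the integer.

6

The MRCA of Candida and Felis is the node subtending ((Felis,(Nomascus,Formica)),((((Panthera,Capsella),(Macaca,Vulpes)),(Meles,Candida)),(Quercus,Tremarctos))).
From Candida up to that node: 4 branches. From Felis up to the same node: 2 branches. Total: 4 + 2 = 6.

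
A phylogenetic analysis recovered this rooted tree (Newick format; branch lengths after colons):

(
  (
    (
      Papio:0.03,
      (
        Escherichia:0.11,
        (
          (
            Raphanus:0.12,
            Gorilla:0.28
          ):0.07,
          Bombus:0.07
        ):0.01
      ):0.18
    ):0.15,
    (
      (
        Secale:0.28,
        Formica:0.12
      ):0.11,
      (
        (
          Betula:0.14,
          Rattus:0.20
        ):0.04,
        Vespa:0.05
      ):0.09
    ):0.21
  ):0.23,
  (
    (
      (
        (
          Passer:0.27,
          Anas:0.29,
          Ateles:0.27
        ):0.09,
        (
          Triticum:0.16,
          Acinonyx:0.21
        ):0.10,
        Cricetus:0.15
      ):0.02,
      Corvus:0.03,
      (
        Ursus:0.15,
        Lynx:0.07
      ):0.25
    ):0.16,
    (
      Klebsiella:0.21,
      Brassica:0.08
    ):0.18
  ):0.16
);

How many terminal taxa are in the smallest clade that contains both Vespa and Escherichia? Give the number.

10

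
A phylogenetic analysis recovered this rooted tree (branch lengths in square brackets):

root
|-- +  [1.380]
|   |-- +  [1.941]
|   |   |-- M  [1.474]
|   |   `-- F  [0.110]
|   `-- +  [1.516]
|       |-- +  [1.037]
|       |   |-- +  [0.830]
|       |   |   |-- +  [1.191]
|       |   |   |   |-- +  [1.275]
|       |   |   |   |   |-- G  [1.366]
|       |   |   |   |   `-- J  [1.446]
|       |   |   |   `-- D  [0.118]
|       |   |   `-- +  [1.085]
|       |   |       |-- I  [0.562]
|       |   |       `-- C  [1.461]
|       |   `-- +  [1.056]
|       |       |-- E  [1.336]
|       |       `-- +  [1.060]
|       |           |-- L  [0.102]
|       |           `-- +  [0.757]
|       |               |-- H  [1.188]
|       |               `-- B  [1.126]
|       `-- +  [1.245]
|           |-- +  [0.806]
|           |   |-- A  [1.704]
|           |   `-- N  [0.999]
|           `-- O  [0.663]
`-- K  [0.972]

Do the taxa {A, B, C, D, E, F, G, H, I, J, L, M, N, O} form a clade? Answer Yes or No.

The most recent common ancestor of these taxa subtends ((M,F),(((((G,J),D),(I,C)),(E,(L,(H,B)))),((A,N),O))).
That clade has exactly 14 tips — every listed taxon and nothing else — so the group is monophyletic.

Yes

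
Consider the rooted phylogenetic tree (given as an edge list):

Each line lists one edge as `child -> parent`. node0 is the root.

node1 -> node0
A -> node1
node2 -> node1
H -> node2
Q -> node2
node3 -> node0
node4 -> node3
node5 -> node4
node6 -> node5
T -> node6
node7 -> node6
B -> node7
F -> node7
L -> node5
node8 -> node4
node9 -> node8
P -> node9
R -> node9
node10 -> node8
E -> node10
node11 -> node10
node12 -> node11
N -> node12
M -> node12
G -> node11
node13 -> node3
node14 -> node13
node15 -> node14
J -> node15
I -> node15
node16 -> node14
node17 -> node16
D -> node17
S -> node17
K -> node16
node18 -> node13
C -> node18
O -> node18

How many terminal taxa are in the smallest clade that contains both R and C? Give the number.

The MRCA of R and C is the node subtending ((((T,(B,F)),L),((P,R),(E,((N,M),G)))),(((J,I),((D,S),K)),(C,O))).
That clade contains 17 terminal taxa: B, C, D, E, F, G, I, J, K, L, M, N, O, P, R, S, T.

17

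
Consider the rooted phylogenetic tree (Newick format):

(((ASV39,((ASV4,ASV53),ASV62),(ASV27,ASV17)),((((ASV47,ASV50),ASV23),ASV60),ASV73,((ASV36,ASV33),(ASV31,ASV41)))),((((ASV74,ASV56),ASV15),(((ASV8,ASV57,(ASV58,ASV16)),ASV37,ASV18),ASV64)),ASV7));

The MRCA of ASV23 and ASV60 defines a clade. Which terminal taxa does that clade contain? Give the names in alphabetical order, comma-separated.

Tracing ASV23: it sits inside ((ASV47,ASV50),ASV23).
Tracing ASV60: it sits inside (((ASV47,ASV50),ASV23),ASV60).
The smallest clade enclosing both is (((ASV47,ASV50),ASV23),ASV60); the answer is its 4 terminal taxa in alphabetical order.

ASV23, ASV47, ASV50, ASV60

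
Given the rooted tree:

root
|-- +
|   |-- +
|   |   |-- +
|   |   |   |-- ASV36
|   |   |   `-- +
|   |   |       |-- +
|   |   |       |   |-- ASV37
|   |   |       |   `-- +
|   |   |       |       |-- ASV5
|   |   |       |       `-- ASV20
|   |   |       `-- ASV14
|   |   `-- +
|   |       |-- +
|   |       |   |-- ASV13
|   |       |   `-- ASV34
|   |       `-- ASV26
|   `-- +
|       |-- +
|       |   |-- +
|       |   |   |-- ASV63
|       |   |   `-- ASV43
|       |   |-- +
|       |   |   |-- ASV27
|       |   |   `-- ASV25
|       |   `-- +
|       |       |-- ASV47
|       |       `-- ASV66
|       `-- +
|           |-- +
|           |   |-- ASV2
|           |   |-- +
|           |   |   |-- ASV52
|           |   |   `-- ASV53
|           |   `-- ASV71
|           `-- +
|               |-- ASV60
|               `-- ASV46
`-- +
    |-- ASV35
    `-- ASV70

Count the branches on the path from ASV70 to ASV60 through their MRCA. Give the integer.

7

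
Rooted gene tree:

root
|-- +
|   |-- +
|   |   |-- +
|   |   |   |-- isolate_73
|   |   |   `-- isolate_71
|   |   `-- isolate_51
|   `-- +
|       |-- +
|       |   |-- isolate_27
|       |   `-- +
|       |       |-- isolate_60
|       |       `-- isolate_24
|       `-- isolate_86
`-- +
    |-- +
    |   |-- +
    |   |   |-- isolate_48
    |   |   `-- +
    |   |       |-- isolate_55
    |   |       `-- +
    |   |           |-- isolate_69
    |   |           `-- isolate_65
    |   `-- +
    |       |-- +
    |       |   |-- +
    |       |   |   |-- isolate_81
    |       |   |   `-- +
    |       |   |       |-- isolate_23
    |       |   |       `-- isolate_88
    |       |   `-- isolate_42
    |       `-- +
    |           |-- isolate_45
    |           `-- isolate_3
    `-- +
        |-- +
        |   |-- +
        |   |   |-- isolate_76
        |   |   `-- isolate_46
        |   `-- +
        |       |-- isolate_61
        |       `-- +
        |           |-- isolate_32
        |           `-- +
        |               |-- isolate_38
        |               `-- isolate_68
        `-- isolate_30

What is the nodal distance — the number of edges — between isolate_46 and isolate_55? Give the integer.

The MRCA of isolate_46 and isolate_55 is the node subtending (((isolate_48,(isolate_55,(isolate_69,isolate_65))),(((isolate_81,(isolate_23,isolate_88)),isolate_42),(isolate_45,isolate_3))),(((isolate_76,isolate_46),(isolate_61,(isolate_32,(isolate_38,isolate_68)))),isolate_30)).
From isolate_46 up to that node: 4 branches. From isolate_55 up to the same node: 4 branches. Total: 4 + 4 = 8.

8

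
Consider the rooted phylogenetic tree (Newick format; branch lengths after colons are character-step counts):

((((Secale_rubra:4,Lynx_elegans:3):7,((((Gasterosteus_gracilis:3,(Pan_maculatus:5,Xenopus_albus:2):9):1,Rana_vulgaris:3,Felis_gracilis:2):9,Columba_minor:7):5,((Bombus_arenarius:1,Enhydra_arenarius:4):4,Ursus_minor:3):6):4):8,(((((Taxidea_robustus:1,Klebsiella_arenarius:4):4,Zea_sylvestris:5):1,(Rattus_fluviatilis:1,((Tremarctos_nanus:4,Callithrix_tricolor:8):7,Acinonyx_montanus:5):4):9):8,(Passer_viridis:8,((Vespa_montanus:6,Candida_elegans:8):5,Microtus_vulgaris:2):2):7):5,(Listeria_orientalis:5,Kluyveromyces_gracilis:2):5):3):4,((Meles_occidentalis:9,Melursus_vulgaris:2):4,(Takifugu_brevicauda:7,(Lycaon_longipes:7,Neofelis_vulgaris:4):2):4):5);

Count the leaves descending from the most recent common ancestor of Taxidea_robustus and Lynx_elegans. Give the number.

24

The MRCA of Taxidea_robustus and Lynx_elegans is the node subtending (((Secale_rubra,Lynx_elegans),((((Gasterosteus_gracilis,(Pan_maculatus,Xenopus_albus)),Rana_vulgaris,Felis_gracilis),Columba_minor),((Bombus_arenarius,Enhydra_arenarius),Ursus_minor))),(((((Taxidea_robustus,Klebsiella_arenarius),Zea_sylvestris),(Rattus_fluviatilis,((Tremarctos_nanus,Callithrix_tricolor),Acinonyx_montanus))),(Passer_viridis,((Vespa_montanus,Candida_elegans),Microtus_vulgaris))),(Listeria_orientalis,Kluyveromyces_gracilis))).
That clade contains 24 terminal taxa: Acinonyx_montanus, Bombus_arenarius, Callithrix_tricolor, Candida_elegans, Columba_minor, Enhydra_arenarius, Felis_gracilis, Gasterosteus_gracilis, Klebsiella_arenarius, Kluyveromyces_gracilis, Listeria_orientalis, Lynx_elegans, Microtus_vulgaris, Pan_maculatus, Passer_viridis, Rana_vulgaris, Rattus_fluviatilis, Secale_rubra, Taxidea_robustus, Tremarctos_nanus, Ursus_minor, Vespa_montanus, Xenopus_albus, Zea_sylvestris.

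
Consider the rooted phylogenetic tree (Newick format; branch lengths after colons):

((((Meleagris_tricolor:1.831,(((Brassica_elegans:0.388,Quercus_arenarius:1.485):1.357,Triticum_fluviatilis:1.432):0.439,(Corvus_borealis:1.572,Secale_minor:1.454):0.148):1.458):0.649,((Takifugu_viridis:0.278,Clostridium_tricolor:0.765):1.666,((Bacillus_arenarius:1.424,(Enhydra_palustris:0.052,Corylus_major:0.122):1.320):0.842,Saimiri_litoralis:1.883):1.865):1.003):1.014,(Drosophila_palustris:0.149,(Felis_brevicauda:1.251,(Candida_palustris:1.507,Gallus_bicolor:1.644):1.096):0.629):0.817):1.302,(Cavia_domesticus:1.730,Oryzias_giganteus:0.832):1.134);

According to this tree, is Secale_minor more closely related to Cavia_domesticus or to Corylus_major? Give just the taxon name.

Corylus_major

The MRCA of Secale_minor and Corylus_major subtends ((Meleagris_tricolor,(((Brassica_elegans,Quercus_arenarius),Triticum_fluviatilis),(Corvus_borealis,Secale_minor))),((Takifugu_viridis,Clostridium_tricolor),((Bacillus_arenarius,(Enhydra_palustris,Corylus_major)),Saimiri_litoralis))) (12 taxa).
The MRCA of Secale_minor and Cavia_domesticus is the root, subtending the entire tree (18 taxa).
The first is nested inside the second, so Secale_minor shares a more recent common ancestor with Corylus_major.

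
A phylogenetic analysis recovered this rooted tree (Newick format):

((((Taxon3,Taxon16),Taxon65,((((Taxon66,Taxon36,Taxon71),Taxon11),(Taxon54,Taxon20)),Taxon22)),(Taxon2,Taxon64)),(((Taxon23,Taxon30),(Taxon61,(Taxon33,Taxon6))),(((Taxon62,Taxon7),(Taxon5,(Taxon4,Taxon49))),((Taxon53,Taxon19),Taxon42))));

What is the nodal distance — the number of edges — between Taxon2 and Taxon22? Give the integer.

5

The MRCA of Taxon2 and Taxon22 is the node subtending (((Taxon3,Taxon16),Taxon65,((((Taxon66,Taxon36,Taxon71),Taxon11),(Taxon54,Taxon20)),Taxon22)),(Taxon2,Taxon64)).
From Taxon2 up to that node: 2 branches. From Taxon22 up to the same node: 3 branches. Total: 2 + 3 = 5.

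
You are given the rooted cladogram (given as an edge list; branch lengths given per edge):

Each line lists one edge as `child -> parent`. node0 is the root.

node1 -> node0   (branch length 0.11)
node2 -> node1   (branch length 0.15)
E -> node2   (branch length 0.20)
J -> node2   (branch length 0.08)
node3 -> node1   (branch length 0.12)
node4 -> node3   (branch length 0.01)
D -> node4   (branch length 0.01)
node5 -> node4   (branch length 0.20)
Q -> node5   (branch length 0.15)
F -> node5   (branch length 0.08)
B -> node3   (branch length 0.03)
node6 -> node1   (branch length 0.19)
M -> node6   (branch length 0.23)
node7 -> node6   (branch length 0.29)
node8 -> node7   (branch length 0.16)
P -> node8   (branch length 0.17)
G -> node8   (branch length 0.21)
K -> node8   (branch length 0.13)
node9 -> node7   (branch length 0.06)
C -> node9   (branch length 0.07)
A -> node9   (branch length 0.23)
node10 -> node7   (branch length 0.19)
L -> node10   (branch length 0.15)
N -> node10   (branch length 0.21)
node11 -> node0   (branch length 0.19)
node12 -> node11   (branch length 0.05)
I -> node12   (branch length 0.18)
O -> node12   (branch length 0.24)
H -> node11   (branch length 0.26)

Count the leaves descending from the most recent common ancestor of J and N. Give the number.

14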